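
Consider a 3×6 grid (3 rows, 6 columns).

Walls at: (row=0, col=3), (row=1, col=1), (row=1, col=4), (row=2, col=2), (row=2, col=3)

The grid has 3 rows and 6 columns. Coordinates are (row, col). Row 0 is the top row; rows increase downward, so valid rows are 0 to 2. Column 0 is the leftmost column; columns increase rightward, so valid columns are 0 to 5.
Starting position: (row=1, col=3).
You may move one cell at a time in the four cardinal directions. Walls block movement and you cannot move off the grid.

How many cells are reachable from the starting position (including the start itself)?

BFS flood-fill from (row=1, col=3):
  Distance 0: (row=1, col=3)
  Distance 1: (row=1, col=2)
  Distance 2: (row=0, col=2)
  Distance 3: (row=0, col=1)
  Distance 4: (row=0, col=0)
  Distance 5: (row=1, col=0)
  Distance 6: (row=2, col=0)
  Distance 7: (row=2, col=1)
Total reachable: 8 (grid has 13 open cells total)

Answer: Reachable cells: 8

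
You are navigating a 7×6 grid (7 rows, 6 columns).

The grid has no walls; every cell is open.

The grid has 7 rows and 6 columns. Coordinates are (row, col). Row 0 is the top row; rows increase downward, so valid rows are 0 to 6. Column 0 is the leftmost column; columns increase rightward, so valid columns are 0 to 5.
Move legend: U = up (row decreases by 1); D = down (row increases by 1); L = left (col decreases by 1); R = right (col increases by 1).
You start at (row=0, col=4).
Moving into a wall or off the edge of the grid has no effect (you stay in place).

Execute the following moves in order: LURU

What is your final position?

Start: (row=0, col=4)
  L (left): (row=0, col=4) -> (row=0, col=3)
  U (up): blocked, stay at (row=0, col=3)
  R (right): (row=0, col=3) -> (row=0, col=4)
  U (up): blocked, stay at (row=0, col=4)
Final: (row=0, col=4)

Answer: Final position: (row=0, col=4)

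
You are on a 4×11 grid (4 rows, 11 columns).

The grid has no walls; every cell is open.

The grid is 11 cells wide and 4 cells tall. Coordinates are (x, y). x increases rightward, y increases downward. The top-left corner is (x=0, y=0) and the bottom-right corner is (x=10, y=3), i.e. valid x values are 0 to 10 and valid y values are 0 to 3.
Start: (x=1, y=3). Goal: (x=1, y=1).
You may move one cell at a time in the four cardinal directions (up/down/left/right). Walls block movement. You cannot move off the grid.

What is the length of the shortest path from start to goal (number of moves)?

BFS from (x=1, y=3) until reaching (x=1, y=1):
  Distance 0: (x=1, y=3)
  Distance 1: (x=1, y=2), (x=0, y=3), (x=2, y=3)
  Distance 2: (x=1, y=1), (x=0, y=2), (x=2, y=2), (x=3, y=3)  <- goal reached here
One shortest path (2 moves): (x=1, y=3) -> (x=1, y=2) -> (x=1, y=1)

Answer: Shortest path length: 2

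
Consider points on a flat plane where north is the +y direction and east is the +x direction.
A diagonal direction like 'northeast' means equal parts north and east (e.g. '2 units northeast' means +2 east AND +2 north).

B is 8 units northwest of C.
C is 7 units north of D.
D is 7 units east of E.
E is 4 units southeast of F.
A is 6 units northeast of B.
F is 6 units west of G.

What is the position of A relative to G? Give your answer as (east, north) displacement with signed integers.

Answer: A is at (east=3, north=17) relative to G.

Derivation:
Place G at the origin (east=0, north=0).
  F is 6 units west of G: delta (east=-6, north=+0); F at (east=-6, north=0).
  E is 4 units southeast of F: delta (east=+4, north=-4); E at (east=-2, north=-4).
  D is 7 units east of E: delta (east=+7, north=+0); D at (east=5, north=-4).
  C is 7 units north of D: delta (east=+0, north=+7); C at (east=5, north=3).
  B is 8 units northwest of C: delta (east=-8, north=+8); B at (east=-3, north=11).
  A is 6 units northeast of B: delta (east=+6, north=+6); A at (east=3, north=17).
Therefore A relative to G: (east=3, north=17).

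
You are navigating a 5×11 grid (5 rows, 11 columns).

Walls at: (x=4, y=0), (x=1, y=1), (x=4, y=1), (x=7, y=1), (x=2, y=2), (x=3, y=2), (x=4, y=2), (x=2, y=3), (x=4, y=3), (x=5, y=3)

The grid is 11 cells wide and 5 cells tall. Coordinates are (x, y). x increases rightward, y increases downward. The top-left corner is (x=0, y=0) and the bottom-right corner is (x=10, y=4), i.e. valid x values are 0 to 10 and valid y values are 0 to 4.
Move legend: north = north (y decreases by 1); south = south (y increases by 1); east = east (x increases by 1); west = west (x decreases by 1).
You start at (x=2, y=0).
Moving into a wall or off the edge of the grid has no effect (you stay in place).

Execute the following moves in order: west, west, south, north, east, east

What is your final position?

Start: (x=2, y=0)
  west (west): (x=2, y=0) -> (x=1, y=0)
  west (west): (x=1, y=0) -> (x=0, y=0)
  south (south): (x=0, y=0) -> (x=0, y=1)
  north (north): (x=0, y=1) -> (x=0, y=0)
  east (east): (x=0, y=0) -> (x=1, y=0)
  east (east): (x=1, y=0) -> (x=2, y=0)
Final: (x=2, y=0)

Answer: Final position: (x=2, y=0)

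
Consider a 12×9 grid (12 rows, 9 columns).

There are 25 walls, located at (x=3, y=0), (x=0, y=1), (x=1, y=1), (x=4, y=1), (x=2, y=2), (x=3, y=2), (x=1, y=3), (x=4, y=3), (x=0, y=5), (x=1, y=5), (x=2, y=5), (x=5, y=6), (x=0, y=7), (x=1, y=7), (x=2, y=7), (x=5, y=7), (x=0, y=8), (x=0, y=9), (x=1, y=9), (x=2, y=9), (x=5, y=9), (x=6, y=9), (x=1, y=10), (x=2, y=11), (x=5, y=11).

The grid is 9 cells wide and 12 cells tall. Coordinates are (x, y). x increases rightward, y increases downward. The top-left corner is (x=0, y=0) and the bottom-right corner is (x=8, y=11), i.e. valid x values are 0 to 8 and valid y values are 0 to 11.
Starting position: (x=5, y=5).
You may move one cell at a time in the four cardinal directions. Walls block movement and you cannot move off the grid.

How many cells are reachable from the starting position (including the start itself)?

BFS flood-fill from (x=5, y=5):
  Distance 0: (x=5, y=5)
  Distance 1: (x=5, y=4), (x=4, y=5), (x=6, y=5)
  Distance 2: (x=5, y=3), (x=4, y=4), (x=6, y=4), (x=3, y=5), (x=7, y=5), (x=4, y=6), (x=6, y=6)
  Distance 3: (x=5, y=2), (x=6, y=3), (x=3, y=4), (x=7, y=4), (x=8, y=5), (x=3, y=6), (x=7, y=6), (x=4, y=7), (x=6, y=7)
  Distance 4: (x=5, y=1), (x=4, y=2), (x=6, y=2), (x=3, y=3), (x=7, y=3), (x=2, y=4), (x=8, y=4), (x=2, y=6), (x=8, y=6), (x=3, y=7), (x=7, y=7), (x=4, y=8), (x=6, y=8)
  Distance 5: (x=5, y=0), (x=6, y=1), (x=7, y=2), (x=2, y=3), (x=8, y=3), (x=1, y=4), (x=1, y=6), (x=8, y=7), (x=3, y=8), (x=5, y=8), (x=7, y=8), (x=4, y=9)
  Distance 6: (x=4, y=0), (x=6, y=0), (x=7, y=1), (x=8, y=2), (x=0, y=4), (x=0, y=6), (x=2, y=8), (x=8, y=8), (x=3, y=9), (x=7, y=9), (x=4, y=10)
  Distance 7: (x=7, y=0), (x=8, y=1), (x=0, y=3), (x=1, y=8), (x=8, y=9), (x=3, y=10), (x=5, y=10), (x=7, y=10), (x=4, y=11)
  Distance 8: (x=8, y=0), (x=0, y=2), (x=2, y=10), (x=6, y=10), (x=8, y=10), (x=3, y=11), (x=7, y=11)
  Distance 9: (x=1, y=2), (x=6, y=11), (x=8, y=11)
Total reachable: 75 (grid has 83 open cells total)

Answer: Reachable cells: 75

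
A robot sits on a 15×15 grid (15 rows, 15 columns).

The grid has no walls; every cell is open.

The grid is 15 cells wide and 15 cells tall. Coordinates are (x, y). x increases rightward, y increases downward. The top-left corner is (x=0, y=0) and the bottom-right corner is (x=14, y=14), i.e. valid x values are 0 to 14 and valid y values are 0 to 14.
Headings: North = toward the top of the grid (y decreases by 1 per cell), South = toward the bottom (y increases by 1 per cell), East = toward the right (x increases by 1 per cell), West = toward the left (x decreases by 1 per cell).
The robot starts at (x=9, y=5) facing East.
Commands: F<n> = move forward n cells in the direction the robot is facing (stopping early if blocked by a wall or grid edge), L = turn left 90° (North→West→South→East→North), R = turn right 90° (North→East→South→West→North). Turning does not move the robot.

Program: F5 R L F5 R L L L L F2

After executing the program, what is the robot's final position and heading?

Answer: Final position: (x=14, y=7), facing South

Derivation:
Start: (x=9, y=5), facing East
  F5: move forward 5, now at (x=14, y=5)
  R: turn right, now facing South
  L: turn left, now facing East
  F5: move forward 0/5 (blocked), now at (x=14, y=5)
  R: turn right, now facing South
  L: turn left, now facing East
  L: turn left, now facing North
  L: turn left, now facing West
  L: turn left, now facing South
  F2: move forward 2, now at (x=14, y=7)
Final: (x=14, y=7), facing South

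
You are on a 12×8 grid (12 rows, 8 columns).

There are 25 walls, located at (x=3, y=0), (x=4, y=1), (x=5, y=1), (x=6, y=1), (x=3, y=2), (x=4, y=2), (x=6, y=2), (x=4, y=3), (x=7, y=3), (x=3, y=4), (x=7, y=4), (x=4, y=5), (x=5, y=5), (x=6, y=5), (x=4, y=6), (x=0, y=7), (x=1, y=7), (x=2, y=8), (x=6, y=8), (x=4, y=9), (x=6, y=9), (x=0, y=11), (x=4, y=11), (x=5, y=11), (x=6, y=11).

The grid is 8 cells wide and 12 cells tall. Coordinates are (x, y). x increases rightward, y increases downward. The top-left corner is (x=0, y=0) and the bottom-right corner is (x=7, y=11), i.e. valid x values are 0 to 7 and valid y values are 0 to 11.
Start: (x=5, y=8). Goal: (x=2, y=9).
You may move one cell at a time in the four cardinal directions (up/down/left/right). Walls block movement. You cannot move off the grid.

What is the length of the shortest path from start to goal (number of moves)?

BFS from (x=5, y=8) until reaching (x=2, y=9):
  Distance 0: (x=5, y=8)
  Distance 1: (x=5, y=7), (x=4, y=8), (x=5, y=9)
  Distance 2: (x=5, y=6), (x=4, y=7), (x=6, y=7), (x=3, y=8), (x=5, y=10)
  Distance 3: (x=6, y=6), (x=3, y=7), (x=7, y=7), (x=3, y=9), (x=4, y=10), (x=6, y=10)
  Distance 4: (x=3, y=6), (x=7, y=6), (x=2, y=7), (x=7, y=8), (x=2, y=9), (x=3, y=10), (x=7, y=10)  <- goal reached here
One shortest path (4 moves): (x=5, y=8) -> (x=4, y=8) -> (x=3, y=8) -> (x=3, y=9) -> (x=2, y=9)

Answer: Shortest path length: 4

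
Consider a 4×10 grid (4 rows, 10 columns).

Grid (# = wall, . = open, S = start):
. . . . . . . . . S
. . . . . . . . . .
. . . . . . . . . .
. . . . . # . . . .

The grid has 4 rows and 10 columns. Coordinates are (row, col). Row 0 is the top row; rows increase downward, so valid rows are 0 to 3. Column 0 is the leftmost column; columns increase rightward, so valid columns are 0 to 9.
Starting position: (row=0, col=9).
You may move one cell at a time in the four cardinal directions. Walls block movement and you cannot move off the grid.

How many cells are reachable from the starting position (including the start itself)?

BFS flood-fill from (row=0, col=9):
  Distance 0: (row=0, col=9)
  Distance 1: (row=0, col=8), (row=1, col=9)
  Distance 2: (row=0, col=7), (row=1, col=8), (row=2, col=9)
  Distance 3: (row=0, col=6), (row=1, col=7), (row=2, col=8), (row=3, col=9)
  Distance 4: (row=0, col=5), (row=1, col=6), (row=2, col=7), (row=3, col=8)
  Distance 5: (row=0, col=4), (row=1, col=5), (row=2, col=6), (row=3, col=7)
  Distance 6: (row=0, col=3), (row=1, col=4), (row=2, col=5), (row=3, col=6)
  Distance 7: (row=0, col=2), (row=1, col=3), (row=2, col=4)
  Distance 8: (row=0, col=1), (row=1, col=2), (row=2, col=3), (row=3, col=4)
  Distance 9: (row=0, col=0), (row=1, col=1), (row=2, col=2), (row=3, col=3)
  Distance 10: (row=1, col=0), (row=2, col=1), (row=3, col=2)
  Distance 11: (row=2, col=0), (row=3, col=1)
  Distance 12: (row=3, col=0)
Total reachable: 39 (grid has 39 open cells total)

Answer: Reachable cells: 39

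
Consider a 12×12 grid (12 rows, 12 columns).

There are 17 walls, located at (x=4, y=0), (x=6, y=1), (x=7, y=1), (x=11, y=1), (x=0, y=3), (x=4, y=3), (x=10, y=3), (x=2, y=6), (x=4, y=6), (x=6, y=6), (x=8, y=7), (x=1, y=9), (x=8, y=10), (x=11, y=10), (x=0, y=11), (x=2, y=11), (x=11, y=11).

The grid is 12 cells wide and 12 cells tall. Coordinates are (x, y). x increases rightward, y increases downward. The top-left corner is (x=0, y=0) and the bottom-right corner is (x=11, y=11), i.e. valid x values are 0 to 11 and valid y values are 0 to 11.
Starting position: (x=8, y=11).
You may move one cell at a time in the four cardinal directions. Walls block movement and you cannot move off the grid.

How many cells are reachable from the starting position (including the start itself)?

BFS flood-fill from (x=8, y=11):
  Distance 0: (x=8, y=11)
  Distance 1: (x=7, y=11), (x=9, y=11)
  Distance 2: (x=7, y=10), (x=9, y=10), (x=6, y=11), (x=10, y=11)
  Distance 3: (x=7, y=9), (x=9, y=9), (x=6, y=10), (x=10, y=10), (x=5, y=11)
  Distance 4: (x=7, y=8), (x=9, y=8), (x=6, y=9), (x=8, y=9), (x=10, y=9), (x=5, y=10), (x=4, y=11)
  Distance 5: (x=7, y=7), (x=9, y=7), (x=6, y=8), (x=8, y=8), (x=10, y=8), (x=5, y=9), (x=11, y=9), (x=4, y=10), (x=3, y=11)
  Distance 6: (x=7, y=6), (x=9, y=6), (x=6, y=7), (x=10, y=7), (x=5, y=8), (x=11, y=8), (x=4, y=9), (x=3, y=10)
  Distance 7: (x=7, y=5), (x=9, y=5), (x=8, y=6), (x=10, y=6), (x=5, y=7), (x=11, y=7), (x=4, y=8), (x=3, y=9), (x=2, y=10)
  Distance 8: (x=7, y=4), (x=9, y=4), (x=6, y=5), (x=8, y=5), (x=10, y=5), (x=5, y=6), (x=11, y=6), (x=4, y=7), (x=3, y=8), (x=2, y=9), (x=1, y=10)
  Distance 9: (x=7, y=3), (x=9, y=3), (x=6, y=4), (x=8, y=4), (x=10, y=4), (x=5, y=5), (x=11, y=5), (x=3, y=7), (x=2, y=8), (x=0, y=10), (x=1, y=11)
  Distance 10: (x=7, y=2), (x=9, y=2), (x=6, y=3), (x=8, y=3), (x=5, y=4), (x=11, y=4), (x=4, y=5), (x=3, y=6), (x=2, y=7), (x=1, y=8), (x=0, y=9)
  Distance 11: (x=9, y=1), (x=6, y=2), (x=8, y=2), (x=10, y=2), (x=5, y=3), (x=11, y=3), (x=4, y=4), (x=3, y=5), (x=1, y=7), (x=0, y=8)
  Distance 12: (x=9, y=0), (x=8, y=1), (x=10, y=1), (x=5, y=2), (x=11, y=2), (x=3, y=4), (x=2, y=5), (x=1, y=6), (x=0, y=7)
  Distance 13: (x=8, y=0), (x=10, y=0), (x=5, y=1), (x=4, y=2), (x=3, y=3), (x=2, y=4), (x=1, y=5), (x=0, y=6)
  Distance 14: (x=5, y=0), (x=7, y=0), (x=11, y=0), (x=4, y=1), (x=3, y=2), (x=2, y=3), (x=1, y=4), (x=0, y=5)
  Distance 15: (x=6, y=0), (x=3, y=1), (x=2, y=2), (x=1, y=3), (x=0, y=4)
  Distance 16: (x=3, y=0), (x=2, y=1), (x=1, y=2)
  Distance 17: (x=2, y=0), (x=1, y=1), (x=0, y=2)
  Distance 18: (x=1, y=0), (x=0, y=1)
  Distance 19: (x=0, y=0)
Total reachable: 127 (grid has 127 open cells total)

Answer: Reachable cells: 127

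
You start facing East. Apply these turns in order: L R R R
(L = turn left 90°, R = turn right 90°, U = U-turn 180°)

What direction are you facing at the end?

Start: East
  L (left (90° counter-clockwise)) -> North
  R (right (90° clockwise)) -> East
  R (right (90° clockwise)) -> South
  R (right (90° clockwise)) -> West
Final: West

Answer: Final heading: West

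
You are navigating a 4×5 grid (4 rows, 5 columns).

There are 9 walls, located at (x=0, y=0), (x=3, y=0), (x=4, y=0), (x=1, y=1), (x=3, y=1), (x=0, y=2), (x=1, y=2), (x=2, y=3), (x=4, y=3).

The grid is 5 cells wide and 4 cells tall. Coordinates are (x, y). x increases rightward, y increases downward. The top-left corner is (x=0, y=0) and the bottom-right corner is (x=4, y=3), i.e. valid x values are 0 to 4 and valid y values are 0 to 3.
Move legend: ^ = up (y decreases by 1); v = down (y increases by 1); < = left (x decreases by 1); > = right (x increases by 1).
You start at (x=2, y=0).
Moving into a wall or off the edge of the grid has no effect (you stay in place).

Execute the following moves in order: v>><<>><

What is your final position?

Start: (x=2, y=0)
  v (down): (x=2, y=0) -> (x=2, y=1)
  > (right): blocked, stay at (x=2, y=1)
  > (right): blocked, stay at (x=2, y=1)
  < (left): blocked, stay at (x=2, y=1)
  < (left): blocked, stay at (x=2, y=1)
  > (right): blocked, stay at (x=2, y=1)
  > (right): blocked, stay at (x=2, y=1)
  < (left): blocked, stay at (x=2, y=1)
Final: (x=2, y=1)

Answer: Final position: (x=2, y=1)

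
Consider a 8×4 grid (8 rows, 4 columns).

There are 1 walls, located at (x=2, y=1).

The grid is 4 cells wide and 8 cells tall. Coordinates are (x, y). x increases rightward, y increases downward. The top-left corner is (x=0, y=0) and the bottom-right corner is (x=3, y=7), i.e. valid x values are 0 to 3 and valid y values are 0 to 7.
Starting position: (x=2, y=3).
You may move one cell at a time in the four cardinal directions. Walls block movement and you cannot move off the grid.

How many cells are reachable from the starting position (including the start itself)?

BFS flood-fill from (x=2, y=3):
  Distance 0: (x=2, y=3)
  Distance 1: (x=2, y=2), (x=1, y=3), (x=3, y=3), (x=2, y=4)
  Distance 2: (x=1, y=2), (x=3, y=2), (x=0, y=3), (x=1, y=4), (x=3, y=4), (x=2, y=5)
  Distance 3: (x=1, y=1), (x=3, y=1), (x=0, y=2), (x=0, y=4), (x=1, y=5), (x=3, y=5), (x=2, y=6)
  Distance 4: (x=1, y=0), (x=3, y=0), (x=0, y=1), (x=0, y=5), (x=1, y=6), (x=3, y=6), (x=2, y=7)
  Distance 5: (x=0, y=0), (x=2, y=0), (x=0, y=6), (x=1, y=7), (x=3, y=7)
  Distance 6: (x=0, y=7)
Total reachable: 31 (grid has 31 open cells total)

Answer: Reachable cells: 31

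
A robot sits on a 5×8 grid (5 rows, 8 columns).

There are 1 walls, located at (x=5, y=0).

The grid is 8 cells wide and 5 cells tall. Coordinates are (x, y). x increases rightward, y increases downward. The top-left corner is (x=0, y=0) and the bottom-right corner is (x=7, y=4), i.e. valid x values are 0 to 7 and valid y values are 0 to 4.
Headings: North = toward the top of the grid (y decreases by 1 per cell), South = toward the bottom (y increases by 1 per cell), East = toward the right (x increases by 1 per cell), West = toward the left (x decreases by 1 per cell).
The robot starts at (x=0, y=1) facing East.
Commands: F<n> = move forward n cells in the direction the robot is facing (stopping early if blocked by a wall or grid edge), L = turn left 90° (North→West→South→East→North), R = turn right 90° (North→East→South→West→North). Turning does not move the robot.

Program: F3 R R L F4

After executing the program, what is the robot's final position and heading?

Start: (x=0, y=1), facing East
  F3: move forward 3, now at (x=3, y=1)
  R: turn right, now facing South
  R: turn right, now facing West
  L: turn left, now facing South
  F4: move forward 3/4 (blocked), now at (x=3, y=4)
Final: (x=3, y=4), facing South

Answer: Final position: (x=3, y=4), facing South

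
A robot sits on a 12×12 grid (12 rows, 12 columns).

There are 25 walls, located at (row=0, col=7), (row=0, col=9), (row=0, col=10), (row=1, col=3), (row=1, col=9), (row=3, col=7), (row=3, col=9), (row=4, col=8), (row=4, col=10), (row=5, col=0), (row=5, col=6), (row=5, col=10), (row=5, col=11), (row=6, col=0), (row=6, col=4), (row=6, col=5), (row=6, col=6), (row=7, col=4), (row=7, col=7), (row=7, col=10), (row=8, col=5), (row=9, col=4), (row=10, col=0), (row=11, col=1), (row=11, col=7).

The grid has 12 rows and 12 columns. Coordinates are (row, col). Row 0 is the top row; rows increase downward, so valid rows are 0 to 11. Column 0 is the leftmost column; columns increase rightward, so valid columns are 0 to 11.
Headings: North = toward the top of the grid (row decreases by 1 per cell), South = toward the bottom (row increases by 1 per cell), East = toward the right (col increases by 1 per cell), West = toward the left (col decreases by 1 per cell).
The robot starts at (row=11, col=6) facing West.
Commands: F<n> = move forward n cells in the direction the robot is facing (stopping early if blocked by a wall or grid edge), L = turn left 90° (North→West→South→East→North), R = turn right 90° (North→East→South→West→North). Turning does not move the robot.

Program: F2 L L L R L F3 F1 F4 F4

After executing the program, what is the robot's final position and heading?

Answer: Final position: (row=10, col=4), facing North

Derivation:
Start: (row=11, col=6), facing West
  F2: move forward 2, now at (row=11, col=4)
  L: turn left, now facing South
  L: turn left, now facing East
  L: turn left, now facing North
  R: turn right, now facing East
  L: turn left, now facing North
  F3: move forward 1/3 (blocked), now at (row=10, col=4)
  F1: move forward 0/1 (blocked), now at (row=10, col=4)
  F4: move forward 0/4 (blocked), now at (row=10, col=4)
  F4: move forward 0/4 (blocked), now at (row=10, col=4)
Final: (row=10, col=4), facing North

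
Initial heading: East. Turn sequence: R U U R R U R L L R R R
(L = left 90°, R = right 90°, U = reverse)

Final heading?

Answer: Final heading: North

Derivation:
Start: East
  R (right (90° clockwise)) -> South
  U (U-turn (180°)) -> North
  U (U-turn (180°)) -> South
  R (right (90° clockwise)) -> West
  R (right (90° clockwise)) -> North
  U (U-turn (180°)) -> South
  R (right (90° clockwise)) -> West
  L (left (90° counter-clockwise)) -> South
  L (left (90° counter-clockwise)) -> East
  R (right (90° clockwise)) -> South
  R (right (90° clockwise)) -> West
  R (right (90° clockwise)) -> North
Final: North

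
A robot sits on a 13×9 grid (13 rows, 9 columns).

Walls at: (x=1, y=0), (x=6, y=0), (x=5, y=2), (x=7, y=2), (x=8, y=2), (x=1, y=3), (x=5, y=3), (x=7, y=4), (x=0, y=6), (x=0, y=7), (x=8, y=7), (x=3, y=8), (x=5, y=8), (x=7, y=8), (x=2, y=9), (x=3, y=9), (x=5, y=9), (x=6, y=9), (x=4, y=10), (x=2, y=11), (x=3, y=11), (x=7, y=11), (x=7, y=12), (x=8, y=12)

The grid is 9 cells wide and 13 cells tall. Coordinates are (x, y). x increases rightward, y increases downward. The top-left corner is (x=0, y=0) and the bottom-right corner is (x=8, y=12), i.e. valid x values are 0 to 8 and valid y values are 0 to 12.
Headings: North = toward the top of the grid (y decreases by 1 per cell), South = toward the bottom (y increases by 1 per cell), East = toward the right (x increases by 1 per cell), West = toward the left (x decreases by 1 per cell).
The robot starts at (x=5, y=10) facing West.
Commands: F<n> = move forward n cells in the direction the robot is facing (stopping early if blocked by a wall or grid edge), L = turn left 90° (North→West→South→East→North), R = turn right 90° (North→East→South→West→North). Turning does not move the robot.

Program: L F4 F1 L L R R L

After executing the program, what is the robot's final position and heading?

Answer: Final position: (x=5, y=12), facing East

Derivation:
Start: (x=5, y=10), facing West
  L: turn left, now facing South
  F4: move forward 2/4 (blocked), now at (x=5, y=12)
  F1: move forward 0/1 (blocked), now at (x=5, y=12)
  L: turn left, now facing East
  L: turn left, now facing North
  R: turn right, now facing East
  R: turn right, now facing South
  L: turn left, now facing East
Final: (x=5, y=12), facing East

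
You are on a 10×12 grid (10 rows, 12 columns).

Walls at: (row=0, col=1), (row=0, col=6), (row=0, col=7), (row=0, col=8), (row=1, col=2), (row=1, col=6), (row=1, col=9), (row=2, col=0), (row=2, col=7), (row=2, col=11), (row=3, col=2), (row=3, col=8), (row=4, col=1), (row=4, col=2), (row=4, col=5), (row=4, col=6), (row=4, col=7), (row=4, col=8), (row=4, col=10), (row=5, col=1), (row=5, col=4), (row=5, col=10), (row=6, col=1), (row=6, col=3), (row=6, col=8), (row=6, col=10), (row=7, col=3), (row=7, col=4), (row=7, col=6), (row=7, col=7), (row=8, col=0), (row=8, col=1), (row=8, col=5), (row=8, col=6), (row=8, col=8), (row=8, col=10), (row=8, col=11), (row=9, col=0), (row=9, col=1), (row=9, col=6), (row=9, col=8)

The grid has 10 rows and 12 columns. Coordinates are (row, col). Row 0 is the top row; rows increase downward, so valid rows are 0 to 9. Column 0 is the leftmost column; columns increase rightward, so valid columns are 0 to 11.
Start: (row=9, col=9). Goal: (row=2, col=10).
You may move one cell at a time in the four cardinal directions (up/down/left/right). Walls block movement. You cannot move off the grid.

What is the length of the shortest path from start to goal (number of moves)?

Answer: Shortest path length: 8

Derivation:
BFS from (row=9, col=9) until reaching (row=2, col=10):
  Distance 0: (row=9, col=9)
  Distance 1: (row=8, col=9), (row=9, col=10)
  Distance 2: (row=7, col=9), (row=9, col=11)
  Distance 3: (row=6, col=9), (row=7, col=8), (row=7, col=10)
  Distance 4: (row=5, col=9), (row=7, col=11)
  Distance 5: (row=4, col=9), (row=5, col=8), (row=6, col=11)
  Distance 6: (row=3, col=9), (row=5, col=7), (row=5, col=11)
  Distance 7: (row=2, col=9), (row=3, col=10), (row=4, col=11), (row=5, col=6), (row=6, col=7)
  Distance 8: (row=2, col=8), (row=2, col=10), (row=3, col=11), (row=5, col=5), (row=6, col=6)  <- goal reached here
One shortest path (8 moves): (row=9, col=9) -> (row=8, col=9) -> (row=7, col=9) -> (row=6, col=9) -> (row=5, col=9) -> (row=4, col=9) -> (row=3, col=9) -> (row=3, col=10) -> (row=2, col=10)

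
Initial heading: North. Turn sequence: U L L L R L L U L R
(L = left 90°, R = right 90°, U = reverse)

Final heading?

Start: North
  U (U-turn (180°)) -> South
  L (left (90° counter-clockwise)) -> East
  L (left (90° counter-clockwise)) -> North
  L (left (90° counter-clockwise)) -> West
  R (right (90° clockwise)) -> North
  L (left (90° counter-clockwise)) -> West
  L (left (90° counter-clockwise)) -> South
  U (U-turn (180°)) -> North
  L (left (90° counter-clockwise)) -> West
  R (right (90° clockwise)) -> North
Final: North

Answer: Final heading: North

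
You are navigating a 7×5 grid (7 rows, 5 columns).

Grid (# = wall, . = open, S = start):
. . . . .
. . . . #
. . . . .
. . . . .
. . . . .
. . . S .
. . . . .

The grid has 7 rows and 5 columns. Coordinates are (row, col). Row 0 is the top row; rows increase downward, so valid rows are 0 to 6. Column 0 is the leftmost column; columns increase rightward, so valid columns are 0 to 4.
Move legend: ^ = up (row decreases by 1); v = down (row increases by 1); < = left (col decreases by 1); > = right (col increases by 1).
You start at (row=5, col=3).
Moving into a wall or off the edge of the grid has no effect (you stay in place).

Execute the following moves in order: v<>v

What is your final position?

Start: (row=5, col=3)
  v (down): (row=5, col=3) -> (row=6, col=3)
  < (left): (row=6, col=3) -> (row=6, col=2)
  > (right): (row=6, col=2) -> (row=6, col=3)
  v (down): blocked, stay at (row=6, col=3)
Final: (row=6, col=3)

Answer: Final position: (row=6, col=3)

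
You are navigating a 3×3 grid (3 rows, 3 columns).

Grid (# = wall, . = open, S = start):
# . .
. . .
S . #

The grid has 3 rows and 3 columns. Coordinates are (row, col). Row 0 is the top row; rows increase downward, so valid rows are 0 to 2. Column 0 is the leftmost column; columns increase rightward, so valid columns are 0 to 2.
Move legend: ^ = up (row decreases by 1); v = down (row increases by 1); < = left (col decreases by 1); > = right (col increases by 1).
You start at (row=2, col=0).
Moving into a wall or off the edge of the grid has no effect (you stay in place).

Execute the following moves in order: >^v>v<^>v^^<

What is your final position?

Start: (row=2, col=0)
  > (right): (row=2, col=0) -> (row=2, col=1)
  ^ (up): (row=2, col=1) -> (row=1, col=1)
  v (down): (row=1, col=1) -> (row=2, col=1)
  > (right): blocked, stay at (row=2, col=1)
  v (down): blocked, stay at (row=2, col=1)
  < (left): (row=2, col=1) -> (row=2, col=0)
  ^ (up): (row=2, col=0) -> (row=1, col=0)
  > (right): (row=1, col=0) -> (row=1, col=1)
  v (down): (row=1, col=1) -> (row=2, col=1)
  ^ (up): (row=2, col=1) -> (row=1, col=1)
  ^ (up): (row=1, col=1) -> (row=0, col=1)
  < (left): blocked, stay at (row=0, col=1)
Final: (row=0, col=1)

Answer: Final position: (row=0, col=1)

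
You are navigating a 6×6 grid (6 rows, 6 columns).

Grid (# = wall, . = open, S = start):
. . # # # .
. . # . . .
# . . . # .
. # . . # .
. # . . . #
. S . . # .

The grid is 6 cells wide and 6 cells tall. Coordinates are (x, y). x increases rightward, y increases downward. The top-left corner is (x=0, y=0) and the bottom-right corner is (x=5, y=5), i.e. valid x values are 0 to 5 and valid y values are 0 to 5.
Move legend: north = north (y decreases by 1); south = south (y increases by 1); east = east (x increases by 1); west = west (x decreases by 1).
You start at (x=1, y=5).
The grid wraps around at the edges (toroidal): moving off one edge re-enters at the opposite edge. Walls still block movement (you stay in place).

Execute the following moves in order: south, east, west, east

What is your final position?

Start: (x=1, y=5)
  south (south): (x=1, y=5) -> (x=1, y=0)
  east (east): blocked, stay at (x=1, y=0)
  west (west): (x=1, y=0) -> (x=0, y=0)
  east (east): (x=0, y=0) -> (x=1, y=0)
Final: (x=1, y=0)

Answer: Final position: (x=1, y=0)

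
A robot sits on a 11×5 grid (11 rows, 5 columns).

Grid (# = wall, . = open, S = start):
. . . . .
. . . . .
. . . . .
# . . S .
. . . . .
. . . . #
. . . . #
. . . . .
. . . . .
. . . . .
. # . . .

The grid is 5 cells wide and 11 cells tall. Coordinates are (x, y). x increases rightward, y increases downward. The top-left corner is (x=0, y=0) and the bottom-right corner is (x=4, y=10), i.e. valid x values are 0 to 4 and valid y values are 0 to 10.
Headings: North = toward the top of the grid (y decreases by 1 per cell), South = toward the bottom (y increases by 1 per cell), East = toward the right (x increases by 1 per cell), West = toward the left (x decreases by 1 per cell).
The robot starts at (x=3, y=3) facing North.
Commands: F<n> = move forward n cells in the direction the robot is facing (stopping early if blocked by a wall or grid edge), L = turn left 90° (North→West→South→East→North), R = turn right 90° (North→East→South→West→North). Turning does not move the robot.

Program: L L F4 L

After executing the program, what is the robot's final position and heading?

Start: (x=3, y=3), facing North
  L: turn left, now facing West
  L: turn left, now facing South
  F4: move forward 4, now at (x=3, y=7)
  L: turn left, now facing East
Final: (x=3, y=7), facing East

Answer: Final position: (x=3, y=7), facing East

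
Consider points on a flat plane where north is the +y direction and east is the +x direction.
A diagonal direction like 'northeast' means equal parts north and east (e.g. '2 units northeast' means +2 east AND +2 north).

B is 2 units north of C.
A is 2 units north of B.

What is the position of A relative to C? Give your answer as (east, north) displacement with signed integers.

Place C at the origin (east=0, north=0).
  B is 2 units north of C: delta (east=+0, north=+2); B at (east=0, north=2).
  A is 2 units north of B: delta (east=+0, north=+2); A at (east=0, north=4).
Therefore A relative to C: (east=0, north=4).

Answer: A is at (east=0, north=4) relative to C.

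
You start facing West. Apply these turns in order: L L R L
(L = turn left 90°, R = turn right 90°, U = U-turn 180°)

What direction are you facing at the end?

Answer: Final heading: East

Derivation:
Start: West
  L (left (90° counter-clockwise)) -> South
  L (left (90° counter-clockwise)) -> East
  R (right (90° clockwise)) -> South
  L (left (90° counter-clockwise)) -> East
Final: East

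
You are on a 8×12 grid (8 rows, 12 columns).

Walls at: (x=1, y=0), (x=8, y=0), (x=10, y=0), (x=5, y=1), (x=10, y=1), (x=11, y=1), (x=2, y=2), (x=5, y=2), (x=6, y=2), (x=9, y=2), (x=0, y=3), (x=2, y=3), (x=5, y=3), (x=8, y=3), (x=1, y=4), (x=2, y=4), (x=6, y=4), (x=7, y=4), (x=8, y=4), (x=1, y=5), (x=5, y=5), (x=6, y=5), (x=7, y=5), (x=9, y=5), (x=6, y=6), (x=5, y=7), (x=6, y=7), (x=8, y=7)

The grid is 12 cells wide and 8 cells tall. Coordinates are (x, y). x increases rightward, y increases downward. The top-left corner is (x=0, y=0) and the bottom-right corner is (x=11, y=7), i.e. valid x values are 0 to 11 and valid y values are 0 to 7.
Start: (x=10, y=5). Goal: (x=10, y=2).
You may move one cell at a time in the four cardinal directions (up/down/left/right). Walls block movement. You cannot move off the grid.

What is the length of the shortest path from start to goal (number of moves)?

BFS from (x=10, y=5) until reaching (x=10, y=2):
  Distance 0: (x=10, y=5)
  Distance 1: (x=10, y=4), (x=11, y=5), (x=10, y=6)
  Distance 2: (x=10, y=3), (x=9, y=4), (x=11, y=4), (x=9, y=6), (x=11, y=6), (x=10, y=7)
  Distance 3: (x=10, y=2), (x=9, y=3), (x=11, y=3), (x=8, y=6), (x=9, y=7), (x=11, y=7)  <- goal reached here
One shortest path (3 moves): (x=10, y=5) -> (x=10, y=4) -> (x=10, y=3) -> (x=10, y=2)

Answer: Shortest path length: 3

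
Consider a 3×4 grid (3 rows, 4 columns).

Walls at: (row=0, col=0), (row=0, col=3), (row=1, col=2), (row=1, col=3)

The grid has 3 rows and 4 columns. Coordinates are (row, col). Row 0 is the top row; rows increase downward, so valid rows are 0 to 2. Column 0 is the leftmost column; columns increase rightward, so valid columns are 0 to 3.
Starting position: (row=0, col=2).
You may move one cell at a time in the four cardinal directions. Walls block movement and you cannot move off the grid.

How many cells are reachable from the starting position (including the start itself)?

BFS flood-fill from (row=0, col=2):
  Distance 0: (row=0, col=2)
  Distance 1: (row=0, col=1)
  Distance 2: (row=1, col=1)
  Distance 3: (row=1, col=0), (row=2, col=1)
  Distance 4: (row=2, col=0), (row=2, col=2)
  Distance 5: (row=2, col=3)
Total reachable: 8 (grid has 8 open cells total)

Answer: Reachable cells: 8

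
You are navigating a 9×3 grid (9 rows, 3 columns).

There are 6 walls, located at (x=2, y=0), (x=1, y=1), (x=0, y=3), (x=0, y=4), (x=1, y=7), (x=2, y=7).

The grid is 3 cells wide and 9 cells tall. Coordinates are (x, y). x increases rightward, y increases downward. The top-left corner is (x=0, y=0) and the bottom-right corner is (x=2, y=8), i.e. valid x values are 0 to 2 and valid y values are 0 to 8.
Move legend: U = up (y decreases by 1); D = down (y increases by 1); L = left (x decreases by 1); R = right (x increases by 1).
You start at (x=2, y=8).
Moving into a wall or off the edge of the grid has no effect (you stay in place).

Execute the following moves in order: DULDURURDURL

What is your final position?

Start: (x=2, y=8)
  D (down): blocked, stay at (x=2, y=8)
  U (up): blocked, stay at (x=2, y=8)
  L (left): (x=2, y=8) -> (x=1, y=8)
  D (down): blocked, stay at (x=1, y=8)
  U (up): blocked, stay at (x=1, y=8)
  R (right): (x=1, y=8) -> (x=2, y=8)
  U (up): blocked, stay at (x=2, y=8)
  R (right): blocked, stay at (x=2, y=8)
  D (down): blocked, stay at (x=2, y=8)
  U (up): blocked, stay at (x=2, y=8)
  R (right): blocked, stay at (x=2, y=8)
  L (left): (x=2, y=8) -> (x=1, y=8)
Final: (x=1, y=8)

Answer: Final position: (x=1, y=8)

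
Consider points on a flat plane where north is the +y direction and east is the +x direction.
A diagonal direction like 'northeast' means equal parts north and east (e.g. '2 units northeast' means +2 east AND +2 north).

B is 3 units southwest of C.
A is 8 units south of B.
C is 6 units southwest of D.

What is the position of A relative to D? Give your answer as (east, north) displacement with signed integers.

Place D at the origin (east=0, north=0).
  C is 6 units southwest of D: delta (east=-6, north=-6); C at (east=-6, north=-6).
  B is 3 units southwest of C: delta (east=-3, north=-3); B at (east=-9, north=-9).
  A is 8 units south of B: delta (east=+0, north=-8); A at (east=-9, north=-17).
Therefore A relative to D: (east=-9, north=-17).

Answer: A is at (east=-9, north=-17) relative to D.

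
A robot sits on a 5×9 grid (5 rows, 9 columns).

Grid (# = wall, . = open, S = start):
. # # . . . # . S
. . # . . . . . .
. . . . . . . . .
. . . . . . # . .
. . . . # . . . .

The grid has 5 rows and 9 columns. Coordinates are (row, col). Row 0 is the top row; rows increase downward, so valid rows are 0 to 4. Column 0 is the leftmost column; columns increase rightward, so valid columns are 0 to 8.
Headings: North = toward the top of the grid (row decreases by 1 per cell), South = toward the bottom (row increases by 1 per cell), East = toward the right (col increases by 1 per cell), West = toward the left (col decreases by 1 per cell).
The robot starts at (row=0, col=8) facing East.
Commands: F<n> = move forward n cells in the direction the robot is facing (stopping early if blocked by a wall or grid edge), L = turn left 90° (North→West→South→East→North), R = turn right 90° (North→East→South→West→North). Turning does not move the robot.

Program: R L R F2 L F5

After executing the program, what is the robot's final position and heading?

Answer: Final position: (row=2, col=8), facing East

Derivation:
Start: (row=0, col=8), facing East
  R: turn right, now facing South
  L: turn left, now facing East
  R: turn right, now facing South
  F2: move forward 2, now at (row=2, col=8)
  L: turn left, now facing East
  F5: move forward 0/5 (blocked), now at (row=2, col=8)
Final: (row=2, col=8), facing East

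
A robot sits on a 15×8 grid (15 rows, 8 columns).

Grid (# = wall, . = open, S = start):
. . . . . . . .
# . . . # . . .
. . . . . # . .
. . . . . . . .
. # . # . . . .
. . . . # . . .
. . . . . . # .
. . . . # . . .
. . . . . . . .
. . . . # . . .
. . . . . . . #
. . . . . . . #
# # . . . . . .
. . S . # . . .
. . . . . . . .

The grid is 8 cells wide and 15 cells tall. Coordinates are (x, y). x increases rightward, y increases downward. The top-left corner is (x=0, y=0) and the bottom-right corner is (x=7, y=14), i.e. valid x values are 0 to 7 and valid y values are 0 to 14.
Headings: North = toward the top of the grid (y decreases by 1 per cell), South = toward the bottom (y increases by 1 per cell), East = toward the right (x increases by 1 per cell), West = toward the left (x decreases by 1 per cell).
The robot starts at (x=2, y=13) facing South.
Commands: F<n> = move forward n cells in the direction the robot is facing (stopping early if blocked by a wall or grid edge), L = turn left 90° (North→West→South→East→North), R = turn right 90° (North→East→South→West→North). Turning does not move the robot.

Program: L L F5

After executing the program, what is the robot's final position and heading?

Start: (x=2, y=13), facing South
  L: turn left, now facing East
  L: turn left, now facing North
  F5: move forward 5, now at (x=2, y=8)
Final: (x=2, y=8), facing North

Answer: Final position: (x=2, y=8), facing North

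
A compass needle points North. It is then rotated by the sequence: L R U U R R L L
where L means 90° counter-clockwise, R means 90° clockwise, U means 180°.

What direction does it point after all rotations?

Start: North
  L (left (90° counter-clockwise)) -> West
  R (right (90° clockwise)) -> North
  U (U-turn (180°)) -> South
  U (U-turn (180°)) -> North
  R (right (90° clockwise)) -> East
  R (right (90° clockwise)) -> South
  L (left (90° counter-clockwise)) -> East
  L (left (90° counter-clockwise)) -> North
Final: North

Answer: Final heading: North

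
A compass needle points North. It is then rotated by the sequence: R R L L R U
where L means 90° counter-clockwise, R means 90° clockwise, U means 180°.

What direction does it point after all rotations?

Start: North
  R (right (90° clockwise)) -> East
  R (right (90° clockwise)) -> South
  L (left (90° counter-clockwise)) -> East
  L (left (90° counter-clockwise)) -> North
  R (right (90° clockwise)) -> East
  U (U-turn (180°)) -> West
Final: West

Answer: Final heading: West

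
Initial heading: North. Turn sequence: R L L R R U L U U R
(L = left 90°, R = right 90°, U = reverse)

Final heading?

Answer: Final heading: West

Derivation:
Start: North
  R (right (90° clockwise)) -> East
  L (left (90° counter-clockwise)) -> North
  L (left (90° counter-clockwise)) -> West
  R (right (90° clockwise)) -> North
  R (right (90° clockwise)) -> East
  U (U-turn (180°)) -> West
  L (left (90° counter-clockwise)) -> South
  U (U-turn (180°)) -> North
  U (U-turn (180°)) -> South
  R (right (90° clockwise)) -> West
Final: West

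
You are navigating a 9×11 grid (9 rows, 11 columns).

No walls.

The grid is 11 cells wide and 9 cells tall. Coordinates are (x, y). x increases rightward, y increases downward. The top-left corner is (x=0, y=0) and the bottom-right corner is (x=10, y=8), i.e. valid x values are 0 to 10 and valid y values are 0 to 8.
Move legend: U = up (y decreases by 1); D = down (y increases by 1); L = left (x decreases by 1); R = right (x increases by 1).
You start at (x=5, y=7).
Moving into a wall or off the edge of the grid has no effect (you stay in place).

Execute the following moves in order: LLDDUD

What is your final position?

Start: (x=5, y=7)
  L (left): (x=5, y=7) -> (x=4, y=7)
  L (left): (x=4, y=7) -> (x=3, y=7)
  D (down): (x=3, y=7) -> (x=3, y=8)
  D (down): blocked, stay at (x=3, y=8)
  U (up): (x=3, y=8) -> (x=3, y=7)
  D (down): (x=3, y=7) -> (x=3, y=8)
Final: (x=3, y=8)

Answer: Final position: (x=3, y=8)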